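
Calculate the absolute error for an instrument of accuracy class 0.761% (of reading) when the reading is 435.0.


Absolute error = (accuracy% / 100) * reading.
Error = (0.761 / 100) * 435.0
Error = 0.00761 * 435.0
Error = 3.3104

3.3104


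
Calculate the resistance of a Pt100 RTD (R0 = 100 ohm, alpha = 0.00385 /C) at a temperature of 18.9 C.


The RTD equation: Rt = R0 * (1 + alpha * T).
Rt = 100 * (1 + 0.00385 * 18.9)
Rt = 100 * (1 + 0.072765)
Rt = 100 * 1.072765
Rt = 107.276 ohm

107.276 ohm


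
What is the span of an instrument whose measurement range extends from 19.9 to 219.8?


Span = upper range - lower range.
Span = 219.8 - (19.9)
Span = 199.9

199.9


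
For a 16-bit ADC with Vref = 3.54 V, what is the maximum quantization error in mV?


The maximum quantization error is +/- LSB/2.
LSB = Vref / 2^n = 3.54 / 65536 = 5.402e-05 V
Max error = LSB / 2 = 5.402e-05 / 2 = 2.701e-05 V
Max error = 0.027 mV

0.027 mV


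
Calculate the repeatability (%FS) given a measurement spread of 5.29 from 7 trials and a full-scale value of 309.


Repeatability = (spread / full scale) * 100%.
R = (5.29 / 309) * 100
R = 1.712 %FS

1.712 %FS


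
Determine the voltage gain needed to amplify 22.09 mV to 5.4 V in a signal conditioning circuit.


Gain = Vout / Vin (converting to same units).
G = 5.4 V / 22.09 mV
G = 5400.0 mV / 22.09 mV
G = 244.45

244.45


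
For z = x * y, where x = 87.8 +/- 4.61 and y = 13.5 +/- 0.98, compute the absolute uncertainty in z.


For a product z = x*y, the relative uncertainty is:
uz/z = sqrt((ux/x)^2 + (uy/y)^2)
Relative uncertainties: ux/x = 4.61/87.8 = 0.052506
uy/y = 0.98/13.5 = 0.072593
z = 87.8 * 13.5 = 1185.3
uz = 1185.3 * sqrt(0.052506^2 + 0.072593^2) = 106.192

106.192


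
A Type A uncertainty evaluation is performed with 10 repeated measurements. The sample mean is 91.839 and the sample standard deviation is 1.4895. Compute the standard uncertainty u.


The standard uncertainty for Type A evaluation is u = s / sqrt(n).
u = 1.4895 / sqrt(10)
u = 1.4895 / 3.1623
u = 0.471

0.471


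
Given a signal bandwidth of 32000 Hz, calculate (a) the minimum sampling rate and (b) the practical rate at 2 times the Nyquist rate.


By Nyquist theorem, fs_min = 2 * fmax.
fs_min = 2 * 32000 = 64000 Hz
Practical rate = 2 * fs_min = 2 * 64000 = 128000 Hz

fs_min = 64000 Hz, fs_practical = 128000 Hz


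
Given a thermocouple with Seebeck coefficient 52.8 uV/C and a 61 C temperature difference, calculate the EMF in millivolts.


The thermocouple output V = sensitivity * dT.
V = 52.8 uV/C * 61 C
V = 3220.8 uV
V = 3.221 mV

3.221 mV


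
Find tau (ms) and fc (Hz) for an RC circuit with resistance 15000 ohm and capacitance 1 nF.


Time constant: tau = R * C.
tau = 15000 * 1.00e-09 = 1.5e-05 s
tau = 0.015 ms
Cutoff frequency: fc = 1 / (2*pi*R*C).
fc = 1 / (2*pi*1.5e-05) = 10610.33 Hz

tau = 0.015 ms, fc = 10610.33 Hz


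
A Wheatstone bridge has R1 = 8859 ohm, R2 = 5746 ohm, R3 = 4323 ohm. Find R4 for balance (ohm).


At balance: R1*R4 = R2*R3, so R4 = R2*R3/R1.
R4 = 5746 * 4323 / 8859
R4 = 24839958 / 8859
R4 = 2803.92 ohm

2803.92 ohm


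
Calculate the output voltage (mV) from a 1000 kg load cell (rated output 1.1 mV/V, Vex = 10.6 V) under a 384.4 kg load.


Vout = rated_output * Vex * (load / capacity).
Vout = 1.1 * 10.6 * (384.4 / 1000)
Vout = 1.1 * 10.6 * 0.3844
Vout = 4.482 mV

4.482 mV


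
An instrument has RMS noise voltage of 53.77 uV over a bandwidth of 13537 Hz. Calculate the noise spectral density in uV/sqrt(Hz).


Noise spectral density = Vrms / sqrt(BW).
NSD = 53.77 / sqrt(13537)
NSD = 53.77 / 116.3486
NSD = 0.4621 uV/sqrt(Hz)

0.4621 uV/sqrt(Hz)


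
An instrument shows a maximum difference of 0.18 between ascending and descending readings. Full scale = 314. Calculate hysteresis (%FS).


Hysteresis = (max difference / full scale) * 100%.
H = (0.18 / 314) * 100
H = 0.057 %FS

0.057 %FS


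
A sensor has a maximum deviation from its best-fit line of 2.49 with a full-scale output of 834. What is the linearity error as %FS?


Linearity error = (max deviation / full scale) * 100%.
Linearity = (2.49 / 834) * 100
Linearity = 0.299 %FS

0.299 %FS


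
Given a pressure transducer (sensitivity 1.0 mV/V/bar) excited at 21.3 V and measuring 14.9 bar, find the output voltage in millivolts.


Output = sensitivity * Vex * P.
Vout = 1.0 * 21.3 * 14.9
Vout = 21.3 * 14.9
Vout = 317.37 mV

317.37 mV


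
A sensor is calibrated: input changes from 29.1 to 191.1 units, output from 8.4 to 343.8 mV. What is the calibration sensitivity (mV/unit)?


Sensitivity = (y2 - y1) / (x2 - x1).
S = (343.8 - 8.4) / (191.1 - 29.1)
S = 335.4 / 162.0
S = 2.0704 mV/unit

2.0704 mV/unit


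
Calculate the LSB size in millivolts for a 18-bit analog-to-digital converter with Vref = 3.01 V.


The resolution (LSB) of an ADC is Vref / 2^n.
LSB = 3.01 / 2^18
LSB = 3.01 / 262144
LSB = 1.148e-05 V = 0.01148224 mV

0.01148224 mV


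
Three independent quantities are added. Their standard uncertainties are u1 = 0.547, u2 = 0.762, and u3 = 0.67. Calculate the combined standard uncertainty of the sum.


For a sum of independent quantities, uc = sqrt(u1^2 + u2^2 + u3^2).
uc = sqrt(0.547^2 + 0.762^2 + 0.67^2)
uc = sqrt(0.299209 + 0.580644 + 0.4489)
uc = 1.1527

1.1527


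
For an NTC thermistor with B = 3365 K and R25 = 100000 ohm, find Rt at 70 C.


NTC thermistor equation: Rt = R25 * exp(B * (1/T - 1/T25)).
T in Kelvin: 343.15 K, T25 = 298.15 K
1/T - 1/T25 = 1/343.15 - 1/298.15 = -0.00043984
B * (1/T - 1/T25) = 3365 * -0.00043984 = -1.4801
Rt = 100000 * exp(-1.4801) = 22762.4 ohm

22762.4 ohm


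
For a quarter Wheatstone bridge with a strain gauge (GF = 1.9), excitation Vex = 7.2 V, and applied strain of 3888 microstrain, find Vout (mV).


Quarter bridge output: Vout = (GF * epsilon * Vex) / 4.
Vout = (1.9 * 3888e-6 * 7.2) / 4
Vout = 0.05318784 / 4 V
Vout = 0.01329696 V = 13.297 mV

13.297 mV


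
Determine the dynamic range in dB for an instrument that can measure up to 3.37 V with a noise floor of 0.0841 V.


Dynamic range = 20 * log10(Vmax / Vnoise).
DR = 20 * log10(3.37 / 0.0841)
DR = 20 * log10(40.07)
DR = 32.06 dB

32.06 dB


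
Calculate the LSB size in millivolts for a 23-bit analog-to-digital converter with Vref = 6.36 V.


The resolution (LSB) of an ADC is Vref / 2^n.
LSB = 6.36 / 2^23
LSB = 6.36 / 8388608
LSB = 7.6e-07 V = 0.00075817 mV

0.00075817 mV


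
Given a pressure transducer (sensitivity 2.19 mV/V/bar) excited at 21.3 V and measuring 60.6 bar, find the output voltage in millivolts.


Output = sensitivity * Vex * P.
Vout = 2.19 * 21.3 * 60.6
Vout = 46.647 * 60.6
Vout = 2826.81 mV

2826.81 mV


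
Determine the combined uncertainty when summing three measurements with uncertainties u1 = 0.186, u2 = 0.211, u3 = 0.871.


For a sum of independent quantities, uc = sqrt(u1^2 + u2^2 + u3^2).
uc = sqrt(0.186^2 + 0.211^2 + 0.871^2)
uc = sqrt(0.034596 + 0.044521 + 0.758641)
uc = 0.9153

0.9153


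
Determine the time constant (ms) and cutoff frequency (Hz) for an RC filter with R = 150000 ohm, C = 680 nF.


Time constant: tau = R * C.
tau = 150000 * 6.80e-07 = 0.102 s
tau = 102.0 ms
Cutoff frequency: fc = 1 / (2*pi*R*C).
fc = 1 / (2*pi*0.102) = 1.56 Hz

tau = 102.0 ms, fc = 1.56 Hz


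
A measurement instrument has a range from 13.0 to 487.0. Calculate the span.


Span = upper range - lower range.
Span = 487.0 - (13.0)
Span = 474.0

474.0


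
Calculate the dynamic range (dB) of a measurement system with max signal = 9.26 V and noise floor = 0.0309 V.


Dynamic range = 20 * log10(Vmax / Vnoise).
DR = 20 * log10(9.26 / 0.0309)
DR = 20 * log10(299.68)
DR = 49.53 dB

49.53 dB


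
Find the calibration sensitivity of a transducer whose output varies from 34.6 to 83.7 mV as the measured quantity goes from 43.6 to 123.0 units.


Sensitivity = (y2 - y1) / (x2 - x1).
S = (83.7 - 34.6) / (123.0 - 43.6)
S = 49.1 / 79.4
S = 0.6184 mV/unit

0.6184 mV/unit


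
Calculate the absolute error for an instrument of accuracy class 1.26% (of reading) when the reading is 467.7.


Absolute error = (accuracy% / 100) * reading.
Error = (1.26 / 100) * 467.7
Error = 0.0126 * 467.7
Error = 5.893

5.893


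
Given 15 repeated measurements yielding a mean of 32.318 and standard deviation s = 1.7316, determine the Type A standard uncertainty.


The standard uncertainty for Type A evaluation is u = s / sqrt(n).
u = 1.7316 / sqrt(15)
u = 1.7316 / 3.873
u = 0.4471

0.4471


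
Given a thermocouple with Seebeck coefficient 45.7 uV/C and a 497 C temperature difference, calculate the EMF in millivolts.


The thermocouple output V = sensitivity * dT.
V = 45.7 uV/C * 497 C
V = 22712.9 uV
V = 22.713 mV

22.713 mV


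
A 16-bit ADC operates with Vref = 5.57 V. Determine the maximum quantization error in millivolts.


The maximum quantization error is +/- LSB/2.
LSB = Vref / 2^n = 5.57 / 65536 = 8.499e-05 V
Max error = LSB / 2 = 8.499e-05 / 2 = 4.25e-05 V
Max error = 0.0425 mV

0.0425 mV


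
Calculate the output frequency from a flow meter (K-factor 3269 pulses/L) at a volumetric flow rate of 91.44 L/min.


Frequency = K * Q / 60 (converting L/min to L/s).
f = 3269 * 91.44 / 60
f = 298917.36 / 60
f = 4981.96 Hz

4981.96 Hz


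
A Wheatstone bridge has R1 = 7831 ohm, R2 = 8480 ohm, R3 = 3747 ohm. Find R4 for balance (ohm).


At balance: R1*R4 = R2*R3, so R4 = R2*R3/R1.
R4 = 8480 * 3747 / 7831
R4 = 31774560 / 7831
R4 = 4057.54 ohm

4057.54 ohm


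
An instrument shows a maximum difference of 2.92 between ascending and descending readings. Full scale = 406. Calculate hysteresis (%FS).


Hysteresis = (max difference / full scale) * 100%.
H = (2.92 / 406) * 100
H = 0.719 %FS

0.719 %FS


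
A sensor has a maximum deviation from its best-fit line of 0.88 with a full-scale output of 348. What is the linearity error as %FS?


Linearity error = (max deviation / full scale) * 100%.
Linearity = (0.88 / 348) * 100
Linearity = 0.253 %FS

0.253 %FS


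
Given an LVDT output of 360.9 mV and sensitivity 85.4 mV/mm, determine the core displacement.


Displacement = Vout / sensitivity.
d = 360.9 / 85.4
d = 4.226 mm

4.226 mm


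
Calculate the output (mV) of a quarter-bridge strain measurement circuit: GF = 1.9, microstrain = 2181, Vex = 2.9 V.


Quarter bridge output: Vout = (GF * epsilon * Vex) / 4.
Vout = (1.9 * 2181e-6 * 2.9) / 4
Vout = 0.01201731 / 4 V
Vout = 0.00300433 V = 3.0043 mV

3.0043 mV


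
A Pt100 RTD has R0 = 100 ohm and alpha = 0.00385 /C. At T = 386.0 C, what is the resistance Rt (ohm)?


The RTD equation: Rt = R0 * (1 + alpha * T).
Rt = 100 * (1 + 0.00385 * 386.0)
Rt = 100 * (1 + 1.4861)
Rt = 100 * 2.4861
Rt = 248.61 ohm

248.61 ohm


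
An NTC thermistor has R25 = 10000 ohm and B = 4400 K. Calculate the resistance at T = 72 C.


NTC thermistor equation: Rt = R25 * exp(B * (1/T - 1/T25)).
T in Kelvin: 345.15 K, T25 = 298.15 K
1/T - 1/T25 = 1/345.15 - 1/298.15 = -0.00045673
B * (1/T - 1/T25) = 4400 * -0.00045673 = -2.0096
Rt = 10000 * exp(-2.0096) = 1340.4 ohm

1340.4 ohm


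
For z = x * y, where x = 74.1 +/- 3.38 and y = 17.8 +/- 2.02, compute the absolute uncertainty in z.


For a product z = x*y, the relative uncertainty is:
uz/z = sqrt((ux/x)^2 + (uy/y)^2)
Relative uncertainties: ux/x = 3.38/74.1 = 0.045614
uy/y = 2.02/17.8 = 0.113483
z = 74.1 * 17.8 = 1319.0
uz = 1319.0 * sqrt(0.045614^2 + 0.113483^2) = 161.321

161.321


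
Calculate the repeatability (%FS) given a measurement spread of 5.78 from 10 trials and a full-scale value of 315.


Repeatability = (spread / full scale) * 100%.
R = (5.78 / 315) * 100
R = 1.835 %FS

1.835 %FS


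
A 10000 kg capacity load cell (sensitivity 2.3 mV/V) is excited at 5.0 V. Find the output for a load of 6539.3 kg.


Vout = rated_output * Vex * (load / capacity).
Vout = 2.3 * 5.0 * (6539.3 / 10000)
Vout = 2.3 * 5.0 * 0.65393
Vout = 7.52 mV

7.52 mV


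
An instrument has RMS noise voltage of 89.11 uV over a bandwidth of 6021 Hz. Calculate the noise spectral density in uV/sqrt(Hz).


Noise spectral density = Vrms / sqrt(BW).
NSD = 89.11 / sqrt(6021)
NSD = 89.11 / 77.5951
NSD = 1.1484 uV/sqrt(Hz)

1.1484 uV/sqrt(Hz)


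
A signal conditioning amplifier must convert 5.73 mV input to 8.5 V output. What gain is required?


Gain = Vout / Vin (converting to same units).
G = 8.5 V / 5.73 mV
G = 8500.0 mV / 5.73 mV
G = 1483.42

1483.42


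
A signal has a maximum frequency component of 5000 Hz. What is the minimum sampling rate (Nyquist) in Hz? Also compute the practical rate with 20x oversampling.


By Nyquist theorem, fs_min = 2 * fmax.
fs_min = 2 * 5000 = 10000 Hz
Practical rate = 20 * fs_min = 20 * 10000 = 200000 Hz

fs_min = 10000 Hz, fs_practical = 200000 Hz


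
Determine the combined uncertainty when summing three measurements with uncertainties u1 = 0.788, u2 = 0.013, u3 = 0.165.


For a sum of independent quantities, uc = sqrt(u1^2 + u2^2 + u3^2).
uc = sqrt(0.788^2 + 0.013^2 + 0.165^2)
uc = sqrt(0.620944 + 0.000169 + 0.027225)
uc = 0.8052

0.8052


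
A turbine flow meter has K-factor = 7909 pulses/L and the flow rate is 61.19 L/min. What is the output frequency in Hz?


Frequency = K * Q / 60 (converting L/min to L/s).
f = 7909 * 61.19 / 60
f = 483951.71 / 60
f = 8065.86 Hz

8065.86 Hz


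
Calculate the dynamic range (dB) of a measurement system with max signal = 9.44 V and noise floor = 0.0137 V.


Dynamic range = 20 * log10(Vmax / Vnoise).
DR = 20 * log10(9.44 / 0.0137)
DR = 20 * log10(689.05)
DR = 56.77 dB

56.77 dB


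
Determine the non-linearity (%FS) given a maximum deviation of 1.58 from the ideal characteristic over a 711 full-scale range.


Linearity error = (max deviation / full scale) * 100%.
Linearity = (1.58 / 711) * 100
Linearity = 0.222 %FS

0.222 %FS


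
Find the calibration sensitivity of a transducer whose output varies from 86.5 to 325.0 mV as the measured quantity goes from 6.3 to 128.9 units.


Sensitivity = (y2 - y1) / (x2 - x1).
S = (325.0 - 86.5) / (128.9 - 6.3)
S = 238.5 / 122.6
S = 1.9454 mV/unit

1.9454 mV/unit


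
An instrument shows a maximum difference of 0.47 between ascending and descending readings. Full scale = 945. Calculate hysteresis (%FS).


Hysteresis = (max difference / full scale) * 100%.
H = (0.47 / 945) * 100
H = 0.05 %FS

0.05 %FS


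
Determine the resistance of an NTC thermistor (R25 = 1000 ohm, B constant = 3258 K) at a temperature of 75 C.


NTC thermistor equation: Rt = R25 * exp(B * (1/T - 1/T25)).
T in Kelvin: 348.15 K, T25 = 298.15 K
1/T - 1/T25 = 1/348.15 - 1/298.15 = -0.00048169
B * (1/T - 1/T25) = 3258 * -0.00048169 = -1.5694
Rt = 1000 * exp(-1.5694) = 208.2 ohm

208.2 ohm


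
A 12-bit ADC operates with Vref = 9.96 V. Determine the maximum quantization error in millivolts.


The maximum quantization error is +/- LSB/2.
LSB = Vref / 2^n = 9.96 / 4096 = 0.00243164 V
Max error = LSB / 2 = 0.00243164 / 2 = 0.00121582 V
Max error = 1.2158 mV

1.2158 mV


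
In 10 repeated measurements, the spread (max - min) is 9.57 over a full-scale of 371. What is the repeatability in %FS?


Repeatability = (spread / full scale) * 100%.
R = (9.57 / 371) * 100
R = 2.58 %FS

2.58 %FS


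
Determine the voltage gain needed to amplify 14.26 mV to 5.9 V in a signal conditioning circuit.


Gain = Vout / Vin (converting to same units).
G = 5.9 V / 14.26 mV
G = 5900.0 mV / 14.26 mV
G = 413.74

413.74


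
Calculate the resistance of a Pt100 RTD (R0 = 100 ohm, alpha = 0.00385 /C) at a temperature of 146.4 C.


The RTD equation: Rt = R0 * (1 + alpha * T).
Rt = 100 * (1 + 0.00385 * 146.4)
Rt = 100 * (1 + 0.56364)
Rt = 100 * 1.56364
Rt = 156.364 ohm

156.364 ohm


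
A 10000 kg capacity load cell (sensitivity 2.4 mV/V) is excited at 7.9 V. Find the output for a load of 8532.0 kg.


Vout = rated_output * Vex * (load / capacity).
Vout = 2.4 * 7.9 * (8532.0 / 10000)
Vout = 2.4 * 7.9 * 0.8532
Vout = 16.177 mV

16.177 mV


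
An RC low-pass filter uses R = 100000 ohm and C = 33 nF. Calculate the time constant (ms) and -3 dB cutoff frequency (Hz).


Time constant: tau = R * C.
tau = 100000 * 3.30e-08 = 0.0033 s
tau = 3.3 ms
Cutoff frequency: fc = 1 / (2*pi*R*C).
fc = 1 / (2*pi*0.0033) = 48.23 Hz

tau = 3.3 ms, fc = 48.23 Hz


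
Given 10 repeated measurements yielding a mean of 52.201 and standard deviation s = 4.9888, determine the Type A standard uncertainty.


The standard uncertainty for Type A evaluation is u = s / sqrt(n).
u = 4.9888 / sqrt(10)
u = 4.9888 / 3.1623
u = 1.5776

1.5776


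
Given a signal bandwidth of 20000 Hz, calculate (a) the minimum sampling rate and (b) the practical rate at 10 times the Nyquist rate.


By Nyquist theorem, fs_min = 2 * fmax.
fs_min = 2 * 20000 = 40000 Hz
Practical rate = 10 * fs_min = 10 * 40000 = 400000 Hz

fs_min = 40000 Hz, fs_practical = 400000 Hz


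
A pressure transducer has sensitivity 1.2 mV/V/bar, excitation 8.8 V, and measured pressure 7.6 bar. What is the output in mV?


Output = sensitivity * Vex * P.
Vout = 1.2 * 8.8 * 7.6
Vout = 10.56 * 7.6
Vout = 80.26 mV

80.26 mV


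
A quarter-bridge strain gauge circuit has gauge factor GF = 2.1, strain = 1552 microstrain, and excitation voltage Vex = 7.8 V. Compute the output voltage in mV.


Quarter bridge output: Vout = (GF * epsilon * Vex) / 4.
Vout = (2.1 * 1552e-6 * 7.8) / 4
Vout = 0.02542176 / 4 V
Vout = 0.00635544 V = 6.3554 mV

6.3554 mV


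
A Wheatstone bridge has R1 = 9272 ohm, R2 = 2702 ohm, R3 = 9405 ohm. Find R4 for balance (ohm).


At balance: R1*R4 = R2*R3, so R4 = R2*R3/R1.
R4 = 2702 * 9405 / 9272
R4 = 25412310 / 9272
R4 = 2740.76 ohm

2740.76 ohm


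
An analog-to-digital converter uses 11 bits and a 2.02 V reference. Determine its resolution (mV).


The resolution (LSB) of an ADC is Vref / 2^n.
LSB = 2.02 / 2^11
LSB = 2.02 / 2048
LSB = 0.00098633 V = 0.98632812 mV

0.98632812 mV


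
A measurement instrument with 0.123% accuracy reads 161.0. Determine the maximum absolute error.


Absolute error = (accuracy% / 100) * reading.
Error = (0.123 / 100) * 161.0
Error = 0.00123 * 161.0
Error = 0.198

0.198


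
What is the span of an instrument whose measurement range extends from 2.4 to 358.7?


Span = upper range - lower range.
Span = 358.7 - (2.4)
Span = 356.3

356.3


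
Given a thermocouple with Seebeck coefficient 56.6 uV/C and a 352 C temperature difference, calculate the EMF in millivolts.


The thermocouple output V = sensitivity * dT.
V = 56.6 uV/C * 352 C
V = 19923.2 uV
V = 19.923 mV

19.923 mV


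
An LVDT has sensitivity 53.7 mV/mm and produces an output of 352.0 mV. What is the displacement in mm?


Displacement = Vout / sensitivity.
d = 352.0 / 53.7
d = 6.555 mm

6.555 mm


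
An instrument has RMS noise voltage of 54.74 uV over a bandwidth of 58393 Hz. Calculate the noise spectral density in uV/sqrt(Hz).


Noise spectral density = Vrms / sqrt(BW).
NSD = 54.74 / sqrt(58393)
NSD = 54.74 / 241.6464
NSD = 0.2265 uV/sqrt(Hz)

0.2265 uV/sqrt(Hz)


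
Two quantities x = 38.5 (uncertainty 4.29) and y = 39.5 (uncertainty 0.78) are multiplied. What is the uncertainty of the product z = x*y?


For a product z = x*y, the relative uncertainty is:
uz/z = sqrt((ux/x)^2 + (uy/y)^2)
Relative uncertainties: ux/x = 4.29/38.5 = 0.111429
uy/y = 0.78/39.5 = 0.019747
z = 38.5 * 39.5 = 1520.8
uz = 1520.8 * sqrt(0.111429^2 + 0.019747^2) = 172.095

172.095


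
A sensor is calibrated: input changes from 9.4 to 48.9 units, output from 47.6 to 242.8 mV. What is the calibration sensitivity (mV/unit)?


Sensitivity = (y2 - y1) / (x2 - x1).
S = (242.8 - 47.6) / (48.9 - 9.4)
S = 195.2 / 39.5
S = 4.9418 mV/unit

4.9418 mV/unit


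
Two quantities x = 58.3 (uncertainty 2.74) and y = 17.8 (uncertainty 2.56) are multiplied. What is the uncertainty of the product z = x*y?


For a product z = x*y, the relative uncertainty is:
uz/z = sqrt((ux/x)^2 + (uy/y)^2)
Relative uncertainties: ux/x = 2.74/58.3 = 0.046998
uy/y = 2.56/17.8 = 0.14382
z = 58.3 * 17.8 = 1037.7
uz = 1037.7 * sqrt(0.046998^2 + 0.14382^2) = 157.015

157.015


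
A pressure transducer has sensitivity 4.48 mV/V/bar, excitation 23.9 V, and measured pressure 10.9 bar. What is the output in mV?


Output = sensitivity * Vex * P.
Vout = 4.48 * 23.9 * 10.9
Vout = 107.072 * 10.9
Vout = 1167.08 mV

1167.08 mV


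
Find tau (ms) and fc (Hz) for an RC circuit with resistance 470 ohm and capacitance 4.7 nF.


Time constant: tau = R * C.
tau = 470 * 4.70e-09 = 2.209e-06 s
tau = 0.0022 ms
Cutoff frequency: fc = 1 / (2*pi*R*C).
fc = 1 / (2*pi*2.209e-06) = 72048.41 Hz

tau = 0.0022 ms, fc = 72048.41 Hz


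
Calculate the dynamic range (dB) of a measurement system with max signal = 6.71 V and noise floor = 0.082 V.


Dynamic range = 20 * log10(Vmax / Vnoise).
DR = 20 * log10(6.71 / 0.082)
DR = 20 * log10(81.83)
DR = 38.26 dB

38.26 dB


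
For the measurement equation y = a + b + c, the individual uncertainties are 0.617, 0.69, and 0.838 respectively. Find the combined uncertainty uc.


For a sum of independent quantities, uc = sqrt(u1^2 + u2^2 + u3^2).
uc = sqrt(0.617^2 + 0.69^2 + 0.838^2)
uc = sqrt(0.380689 + 0.4761 + 0.702244)
uc = 1.2486

1.2486


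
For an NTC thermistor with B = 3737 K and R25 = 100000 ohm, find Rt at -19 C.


NTC thermistor equation: Rt = R25 * exp(B * (1/T - 1/T25)).
T in Kelvin: 254.15 K, T25 = 298.15 K
1/T - 1/T25 = 1/254.15 - 1/298.15 = 0.00058067
B * (1/T - 1/T25) = 3737 * 0.00058067 = 2.17
Rt = 100000 * exp(2.17) = 875789.5 ohm

875789.5 ohm


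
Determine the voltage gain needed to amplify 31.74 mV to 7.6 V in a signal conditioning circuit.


Gain = Vout / Vin (converting to same units).
G = 7.6 V / 31.74 mV
G = 7600.0 mV / 31.74 mV
G = 239.45

239.45


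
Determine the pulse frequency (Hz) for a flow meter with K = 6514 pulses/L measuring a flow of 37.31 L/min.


Frequency = K * Q / 60 (converting L/min to L/s).
f = 6514 * 37.31 / 60
f = 243037.34 / 60
f = 4050.62 Hz

4050.62 Hz


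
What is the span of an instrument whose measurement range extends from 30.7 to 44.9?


Span = upper range - lower range.
Span = 44.9 - (30.7)
Span = 14.2

14.2


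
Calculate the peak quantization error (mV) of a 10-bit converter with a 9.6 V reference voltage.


The maximum quantization error is +/- LSB/2.
LSB = Vref / 2^n = 9.6 / 1024 = 0.009375 V
Max error = LSB / 2 = 0.009375 / 2 = 0.0046875 V
Max error = 4.6875 mV

4.6875 mV


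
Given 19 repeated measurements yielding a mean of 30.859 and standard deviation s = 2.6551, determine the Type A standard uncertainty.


The standard uncertainty for Type A evaluation is u = s / sqrt(n).
u = 2.6551 / sqrt(19)
u = 2.6551 / 4.3589
u = 0.6091

0.6091


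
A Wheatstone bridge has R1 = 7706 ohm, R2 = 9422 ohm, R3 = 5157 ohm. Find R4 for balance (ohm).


At balance: R1*R4 = R2*R3, so R4 = R2*R3/R1.
R4 = 9422 * 5157 / 7706
R4 = 48589254 / 7706
R4 = 6305.38 ohm

6305.38 ohm


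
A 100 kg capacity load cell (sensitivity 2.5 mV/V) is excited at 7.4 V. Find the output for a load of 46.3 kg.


Vout = rated_output * Vex * (load / capacity).
Vout = 2.5 * 7.4 * (46.3 / 100)
Vout = 2.5 * 7.4 * 0.463
Vout = 8.566 mV

8.566 mV


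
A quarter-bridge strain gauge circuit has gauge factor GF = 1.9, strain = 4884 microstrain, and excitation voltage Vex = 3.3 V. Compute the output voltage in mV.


Quarter bridge output: Vout = (GF * epsilon * Vex) / 4.
Vout = (1.9 * 4884e-6 * 3.3) / 4
Vout = 0.03062268 / 4 V
Vout = 0.00765567 V = 7.6557 mV

7.6557 mV


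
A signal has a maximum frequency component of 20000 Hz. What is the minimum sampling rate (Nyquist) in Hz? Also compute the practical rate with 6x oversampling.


By Nyquist theorem, fs_min = 2 * fmax.
fs_min = 2 * 20000 = 40000 Hz
Practical rate = 6 * fs_min = 6 * 40000 = 240000 Hz

fs_min = 40000 Hz, fs_practical = 240000 Hz


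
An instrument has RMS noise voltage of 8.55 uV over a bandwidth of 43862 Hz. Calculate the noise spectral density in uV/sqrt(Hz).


Noise spectral density = Vrms / sqrt(BW).
NSD = 8.55 / sqrt(43862)
NSD = 8.55 / 209.4326
NSD = 0.0408 uV/sqrt(Hz)

0.0408 uV/sqrt(Hz)


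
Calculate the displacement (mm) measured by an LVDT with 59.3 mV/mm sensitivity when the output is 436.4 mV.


Displacement = Vout / sensitivity.
d = 436.4 / 59.3
d = 7.359 mm

7.359 mm


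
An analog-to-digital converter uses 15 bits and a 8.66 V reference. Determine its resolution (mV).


The resolution (LSB) of an ADC is Vref / 2^n.
LSB = 8.66 / 2^15
LSB = 8.66 / 32768
LSB = 0.00026428 V = 0.26428223 mV

0.26428223 mV


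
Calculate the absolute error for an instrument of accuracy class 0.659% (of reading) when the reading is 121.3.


Absolute error = (accuracy% / 100) * reading.
Error = (0.659 / 100) * 121.3
Error = 0.00659 * 121.3
Error = 0.7994

0.7994


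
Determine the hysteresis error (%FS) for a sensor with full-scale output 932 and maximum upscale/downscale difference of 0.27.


Hysteresis = (max difference / full scale) * 100%.
H = (0.27 / 932) * 100
H = 0.029 %FS

0.029 %FS


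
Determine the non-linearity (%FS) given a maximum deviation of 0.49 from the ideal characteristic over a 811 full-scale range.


Linearity error = (max deviation / full scale) * 100%.
Linearity = (0.49 / 811) * 100
Linearity = 0.06 %FS

0.06 %FS


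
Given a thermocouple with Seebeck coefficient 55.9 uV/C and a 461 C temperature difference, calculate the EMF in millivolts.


The thermocouple output V = sensitivity * dT.
V = 55.9 uV/C * 461 C
V = 25769.9 uV
V = 25.77 mV

25.77 mV


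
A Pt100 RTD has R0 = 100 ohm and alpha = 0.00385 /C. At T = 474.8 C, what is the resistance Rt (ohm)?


The RTD equation: Rt = R0 * (1 + alpha * T).
Rt = 100 * (1 + 0.00385 * 474.8)
Rt = 100 * (1 + 1.82798)
Rt = 100 * 2.82798
Rt = 282.798 ohm

282.798 ohm


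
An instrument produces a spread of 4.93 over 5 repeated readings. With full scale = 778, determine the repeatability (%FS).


Repeatability = (spread / full scale) * 100%.
R = (4.93 / 778) * 100
R = 0.634 %FS

0.634 %FS


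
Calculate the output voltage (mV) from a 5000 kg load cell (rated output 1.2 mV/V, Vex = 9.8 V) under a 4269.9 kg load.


Vout = rated_output * Vex * (load / capacity).
Vout = 1.2 * 9.8 * (4269.9 / 5000)
Vout = 1.2 * 9.8 * 0.85398
Vout = 10.043 mV

10.043 mV


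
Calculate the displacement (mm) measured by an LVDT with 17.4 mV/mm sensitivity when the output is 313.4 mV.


Displacement = Vout / sensitivity.
d = 313.4 / 17.4
d = 18.011 mm

18.011 mm


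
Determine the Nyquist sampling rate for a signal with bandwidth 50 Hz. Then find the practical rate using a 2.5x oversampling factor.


By Nyquist theorem, fs_min = 2 * fmax.
fs_min = 2 * 50 = 100 Hz
Practical rate = 2.5 * fs_min = 2.5 * 100 = 250 Hz

fs_min = 100 Hz, fs_practical = 250 Hz


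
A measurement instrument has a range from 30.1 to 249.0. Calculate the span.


Span = upper range - lower range.
Span = 249.0 - (30.1)
Span = 218.9

218.9


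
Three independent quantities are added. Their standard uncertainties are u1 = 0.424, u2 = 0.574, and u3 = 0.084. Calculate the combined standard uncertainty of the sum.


For a sum of independent quantities, uc = sqrt(u1^2 + u2^2 + u3^2).
uc = sqrt(0.424^2 + 0.574^2 + 0.084^2)
uc = sqrt(0.179776 + 0.329476 + 0.007056)
uc = 0.7185

0.7185


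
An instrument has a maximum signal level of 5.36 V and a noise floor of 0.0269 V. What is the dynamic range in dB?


Dynamic range = 20 * log10(Vmax / Vnoise).
DR = 20 * log10(5.36 / 0.0269)
DR = 20 * log10(199.26)
DR = 45.99 dB

45.99 dB


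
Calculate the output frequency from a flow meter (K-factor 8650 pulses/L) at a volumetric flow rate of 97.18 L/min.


Frequency = K * Q / 60 (converting L/min to L/s).
f = 8650 * 97.18 / 60
f = 840607.0 / 60
f = 14010.12 Hz

14010.12 Hz


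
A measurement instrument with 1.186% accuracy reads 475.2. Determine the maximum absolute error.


Absolute error = (accuracy% / 100) * reading.
Error = (1.186 / 100) * 475.2
Error = 0.01186 * 475.2
Error = 5.6359

5.6359


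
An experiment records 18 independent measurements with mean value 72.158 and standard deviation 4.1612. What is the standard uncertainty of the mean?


The standard uncertainty for Type A evaluation is u = s / sqrt(n).
u = 4.1612 / sqrt(18)
u = 4.1612 / 4.2426
u = 0.9808

0.9808


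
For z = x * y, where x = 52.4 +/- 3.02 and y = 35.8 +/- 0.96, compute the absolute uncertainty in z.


For a product z = x*y, the relative uncertainty is:
uz/z = sqrt((ux/x)^2 + (uy/y)^2)
Relative uncertainties: ux/x = 3.02/52.4 = 0.057634
uy/y = 0.96/35.8 = 0.026816
z = 52.4 * 35.8 = 1875.9
uz = 1875.9 * sqrt(0.057634^2 + 0.026816^2) = 119.246

119.246


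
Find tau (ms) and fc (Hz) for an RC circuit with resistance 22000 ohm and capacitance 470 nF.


Time constant: tau = R * C.
tau = 22000 * 4.70e-07 = 0.01034 s
tau = 10.34 ms
Cutoff frequency: fc = 1 / (2*pi*R*C).
fc = 1 / (2*pi*0.01034) = 15.39 Hz

tau = 10.34 ms, fc = 15.39 Hz


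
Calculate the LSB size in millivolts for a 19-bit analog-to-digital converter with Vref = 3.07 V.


The resolution (LSB) of an ADC is Vref / 2^n.
LSB = 3.07 / 2^19
LSB = 3.07 / 524288
LSB = 5.86e-06 V = 0.00585556 mV

0.00585556 mV


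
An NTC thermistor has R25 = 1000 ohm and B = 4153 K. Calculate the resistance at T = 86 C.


NTC thermistor equation: Rt = R25 * exp(B * (1/T - 1/T25)).
T in Kelvin: 359.15 K, T25 = 298.15 K
1/T - 1/T25 = 1/359.15 - 1/298.15 = -0.00056966
B * (1/T - 1/T25) = 4153 * -0.00056966 = -2.3658
Rt = 1000 * exp(-2.3658) = 93.9 ohm

93.9 ohm


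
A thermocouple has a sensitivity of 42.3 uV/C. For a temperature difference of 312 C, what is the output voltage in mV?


The thermocouple output V = sensitivity * dT.
V = 42.3 uV/C * 312 C
V = 13197.6 uV
V = 13.198 mV

13.198 mV


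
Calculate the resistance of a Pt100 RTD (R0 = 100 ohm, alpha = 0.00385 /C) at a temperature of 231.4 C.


The RTD equation: Rt = R0 * (1 + alpha * T).
Rt = 100 * (1 + 0.00385 * 231.4)
Rt = 100 * (1 + 0.89089)
Rt = 100 * 1.89089
Rt = 189.089 ohm

189.089 ohm


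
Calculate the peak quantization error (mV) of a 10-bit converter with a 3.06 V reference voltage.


The maximum quantization error is +/- LSB/2.
LSB = Vref / 2^n = 3.06 / 1024 = 0.00298828 V
Max error = LSB / 2 = 0.00298828 / 2 = 0.00149414 V
Max error = 1.4941 mV

1.4941 mV


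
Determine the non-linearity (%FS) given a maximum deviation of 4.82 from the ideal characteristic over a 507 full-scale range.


Linearity error = (max deviation / full scale) * 100%.
Linearity = (4.82 / 507) * 100
Linearity = 0.951 %FS

0.951 %FS


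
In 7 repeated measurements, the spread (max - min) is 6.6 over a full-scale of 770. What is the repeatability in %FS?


Repeatability = (spread / full scale) * 100%.
R = (6.6 / 770) * 100
R = 0.857 %FS

0.857 %FS


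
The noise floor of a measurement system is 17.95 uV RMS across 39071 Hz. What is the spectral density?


Noise spectral density = Vrms / sqrt(BW).
NSD = 17.95 / sqrt(39071)
NSD = 17.95 / 197.6639
NSD = 0.0908 uV/sqrt(Hz)

0.0908 uV/sqrt(Hz)


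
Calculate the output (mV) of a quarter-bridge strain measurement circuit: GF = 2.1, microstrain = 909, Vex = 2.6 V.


Quarter bridge output: Vout = (GF * epsilon * Vex) / 4.
Vout = (2.1 * 909e-6 * 2.6) / 4
Vout = 0.00496314 / 4 V
Vout = 0.00124079 V = 1.2408 mV

1.2408 mV


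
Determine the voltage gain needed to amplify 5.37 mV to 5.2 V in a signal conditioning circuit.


Gain = Vout / Vin (converting to same units).
G = 5.2 V / 5.37 mV
G = 5200.0 mV / 5.37 mV
G = 968.34

968.34


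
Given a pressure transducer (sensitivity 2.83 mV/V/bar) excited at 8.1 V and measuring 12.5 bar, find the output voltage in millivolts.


Output = sensitivity * Vex * P.
Vout = 2.83 * 8.1 * 12.5
Vout = 22.923 * 12.5
Vout = 286.54 mV

286.54 mV


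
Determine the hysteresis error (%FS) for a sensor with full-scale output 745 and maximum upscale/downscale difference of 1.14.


Hysteresis = (max difference / full scale) * 100%.
H = (1.14 / 745) * 100
H = 0.153 %FS

0.153 %FS


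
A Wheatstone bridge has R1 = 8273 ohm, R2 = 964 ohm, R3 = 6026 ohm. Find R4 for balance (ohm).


At balance: R1*R4 = R2*R3, so R4 = R2*R3/R1.
R4 = 964 * 6026 / 8273
R4 = 5809064 / 8273
R4 = 702.17 ohm

702.17 ohm


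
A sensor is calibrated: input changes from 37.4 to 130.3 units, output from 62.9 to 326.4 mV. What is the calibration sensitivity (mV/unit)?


Sensitivity = (y2 - y1) / (x2 - x1).
S = (326.4 - 62.9) / (130.3 - 37.4)
S = 263.5 / 92.9
S = 2.8364 mV/unit

2.8364 mV/unit


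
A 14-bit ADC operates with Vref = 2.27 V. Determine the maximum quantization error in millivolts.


The maximum quantization error is +/- LSB/2.
LSB = Vref / 2^n = 2.27 / 16384 = 0.00013855 V
Max error = LSB / 2 = 0.00013855 / 2 = 6.927e-05 V
Max error = 0.0693 mV

0.0693 mV


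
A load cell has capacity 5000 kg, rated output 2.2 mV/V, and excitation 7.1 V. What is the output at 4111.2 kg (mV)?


Vout = rated_output * Vex * (load / capacity).
Vout = 2.2 * 7.1 * (4111.2 / 5000)
Vout = 2.2 * 7.1 * 0.82224
Vout = 12.843 mV

12.843 mV


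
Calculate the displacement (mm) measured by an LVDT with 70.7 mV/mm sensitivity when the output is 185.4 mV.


Displacement = Vout / sensitivity.
d = 185.4 / 70.7
d = 2.622 mm

2.622 mm


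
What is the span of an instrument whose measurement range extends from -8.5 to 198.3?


Span = upper range - lower range.
Span = 198.3 - (-8.5)
Span = 206.8

206.8


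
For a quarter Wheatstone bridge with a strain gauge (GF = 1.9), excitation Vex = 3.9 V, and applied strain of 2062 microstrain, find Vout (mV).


Quarter bridge output: Vout = (GF * epsilon * Vex) / 4.
Vout = (1.9 * 2062e-6 * 3.9) / 4
Vout = 0.01527942 / 4 V
Vout = 0.00381986 V = 3.8199 mV

3.8199 mV


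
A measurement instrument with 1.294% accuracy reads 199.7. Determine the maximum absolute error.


Absolute error = (accuracy% / 100) * reading.
Error = (1.294 / 100) * 199.7
Error = 0.01294 * 199.7
Error = 2.5841

2.5841


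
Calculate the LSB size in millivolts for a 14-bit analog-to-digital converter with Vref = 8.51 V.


The resolution (LSB) of an ADC is Vref / 2^n.
LSB = 8.51 / 2^14
LSB = 8.51 / 16384
LSB = 0.00051941 V = 0.51940918 mV

0.51940918 mV


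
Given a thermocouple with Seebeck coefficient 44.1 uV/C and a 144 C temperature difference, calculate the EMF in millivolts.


The thermocouple output V = sensitivity * dT.
V = 44.1 uV/C * 144 C
V = 6350.4 uV
V = 6.35 mV

6.35 mV


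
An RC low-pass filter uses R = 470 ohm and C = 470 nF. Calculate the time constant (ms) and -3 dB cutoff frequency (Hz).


Time constant: tau = R * C.
tau = 470 * 4.70e-07 = 0.0002209 s
tau = 0.2209 ms
Cutoff frequency: fc = 1 / (2*pi*R*C).
fc = 1 / (2*pi*0.0002209) = 720.48 Hz

tau = 0.2209 ms, fc = 720.48 Hz


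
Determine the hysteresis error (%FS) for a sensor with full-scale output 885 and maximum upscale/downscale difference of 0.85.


Hysteresis = (max difference / full scale) * 100%.
H = (0.85 / 885) * 100
H = 0.096 %FS

0.096 %FS


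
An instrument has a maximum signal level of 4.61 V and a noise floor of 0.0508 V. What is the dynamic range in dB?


Dynamic range = 20 * log10(Vmax / Vnoise).
DR = 20 * log10(4.61 / 0.0508)
DR = 20 * log10(90.75)
DR = 39.16 dB

39.16 dB


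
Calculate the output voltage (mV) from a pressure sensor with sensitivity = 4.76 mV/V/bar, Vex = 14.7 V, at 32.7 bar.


Output = sensitivity * Vex * P.
Vout = 4.76 * 14.7 * 32.7
Vout = 69.972 * 32.7
Vout = 2288.08 mV

2288.08 mV


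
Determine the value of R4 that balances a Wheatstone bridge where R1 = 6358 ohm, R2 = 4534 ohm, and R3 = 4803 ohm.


At balance: R1*R4 = R2*R3, so R4 = R2*R3/R1.
R4 = 4534 * 4803 / 6358
R4 = 21776802 / 6358
R4 = 3425.1 ohm

3425.1 ohm


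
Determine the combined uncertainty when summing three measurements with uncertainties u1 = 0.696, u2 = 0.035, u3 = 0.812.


For a sum of independent quantities, uc = sqrt(u1^2 + u2^2 + u3^2).
uc = sqrt(0.696^2 + 0.035^2 + 0.812^2)
uc = sqrt(0.484416 + 0.001225 + 0.659344)
uc = 1.07

1.07


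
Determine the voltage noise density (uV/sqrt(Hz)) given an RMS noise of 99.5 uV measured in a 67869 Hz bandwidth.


Noise spectral density = Vrms / sqrt(BW).
NSD = 99.5 / sqrt(67869)
NSD = 99.5 / 260.5168
NSD = 0.3819 uV/sqrt(Hz)

0.3819 uV/sqrt(Hz)


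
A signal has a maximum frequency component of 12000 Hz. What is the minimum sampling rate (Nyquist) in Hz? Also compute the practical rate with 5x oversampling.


By Nyquist theorem, fs_min = 2 * fmax.
fs_min = 2 * 12000 = 24000 Hz
Practical rate = 5 * fs_min = 5 * 24000 = 120000 Hz

fs_min = 24000 Hz, fs_practical = 120000 Hz


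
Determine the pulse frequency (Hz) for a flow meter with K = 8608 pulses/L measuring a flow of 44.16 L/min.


Frequency = K * Q / 60 (converting L/min to L/s).
f = 8608 * 44.16 / 60
f = 380129.28 / 60
f = 6335.49 Hz

6335.49 Hz


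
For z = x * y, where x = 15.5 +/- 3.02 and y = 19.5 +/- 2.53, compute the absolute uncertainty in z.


For a product z = x*y, the relative uncertainty is:
uz/z = sqrt((ux/x)^2 + (uy/y)^2)
Relative uncertainties: ux/x = 3.02/15.5 = 0.194839
uy/y = 2.53/19.5 = 0.129744
z = 15.5 * 19.5 = 302.2
uz = 302.2 * sqrt(0.194839^2 + 0.129744^2) = 70.752

70.752


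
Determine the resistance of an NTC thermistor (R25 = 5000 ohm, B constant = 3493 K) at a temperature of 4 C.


NTC thermistor equation: Rt = R25 * exp(B * (1/T - 1/T25)).
T in Kelvin: 277.15 K, T25 = 298.15 K
1/T - 1/T25 = 1/277.15 - 1/298.15 = 0.00025414
B * (1/T - 1/T25) = 3493 * 0.00025414 = 0.8877
Rt = 5000 * exp(0.8877) = 12147.7 ohm

12147.7 ohm


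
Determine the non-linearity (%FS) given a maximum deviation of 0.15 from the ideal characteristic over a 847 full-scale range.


Linearity error = (max deviation / full scale) * 100%.
Linearity = (0.15 / 847) * 100
Linearity = 0.018 %FS

0.018 %FS


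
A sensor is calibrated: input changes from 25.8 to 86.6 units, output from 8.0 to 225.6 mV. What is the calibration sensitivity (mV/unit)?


Sensitivity = (y2 - y1) / (x2 - x1).
S = (225.6 - 8.0) / (86.6 - 25.8)
S = 217.6 / 60.8
S = 3.5789 mV/unit

3.5789 mV/unit


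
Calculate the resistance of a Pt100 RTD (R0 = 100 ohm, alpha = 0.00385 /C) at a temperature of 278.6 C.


The RTD equation: Rt = R0 * (1 + alpha * T).
Rt = 100 * (1 + 0.00385 * 278.6)
Rt = 100 * (1 + 1.07261)
Rt = 100 * 2.07261
Rt = 207.261 ohm

207.261 ohm


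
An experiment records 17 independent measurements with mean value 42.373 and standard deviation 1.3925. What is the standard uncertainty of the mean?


The standard uncertainty for Type A evaluation is u = s / sqrt(n).
u = 1.3925 / sqrt(17)
u = 1.3925 / 4.1231
u = 0.3377

0.3377


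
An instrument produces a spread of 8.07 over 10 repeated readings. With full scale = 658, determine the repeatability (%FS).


Repeatability = (spread / full scale) * 100%.
R = (8.07 / 658) * 100
R = 1.226 %FS

1.226 %FS


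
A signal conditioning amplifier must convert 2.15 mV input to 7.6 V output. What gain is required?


Gain = Vout / Vin (converting to same units).
G = 7.6 V / 2.15 mV
G = 7600.0 mV / 2.15 mV
G = 3534.88

3534.88


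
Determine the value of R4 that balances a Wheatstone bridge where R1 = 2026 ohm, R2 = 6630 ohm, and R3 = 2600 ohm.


At balance: R1*R4 = R2*R3, so R4 = R2*R3/R1.
R4 = 6630 * 2600 / 2026
R4 = 17238000 / 2026
R4 = 8508.39 ohm

8508.39 ohm


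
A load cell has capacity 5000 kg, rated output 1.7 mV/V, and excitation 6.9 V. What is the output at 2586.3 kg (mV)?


Vout = rated_output * Vex * (load / capacity).
Vout = 1.7 * 6.9 * (2586.3 / 5000)
Vout = 1.7 * 6.9 * 0.51726
Vout = 6.067 mV

6.067 mV
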